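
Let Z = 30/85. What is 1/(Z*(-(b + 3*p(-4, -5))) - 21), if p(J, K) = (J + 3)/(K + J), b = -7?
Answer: -17/317 ≈ -0.053628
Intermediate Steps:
p(J, K) = (3 + J)/(J + K)
Z = 6/17 (Z = 30*(1/85) = 6/17 ≈ 0.35294)
1/(Z*(-(b + 3*p(-4, -5))) - 21) = 1/(6*(-(-7 + 3*((3 - 4)/(-4 - 5))))/17 - 21) = 1/(6*(-(-7 + 3*(-1/(-9))))/17 - 21) = 1/(6*(-(-7 + 3*(-⅑*(-1))))/17 - 21) = 1/(6*(-(-7 + 3*(⅑)))/17 - 21) = 1/(6*(-(-7 + ⅓))/17 - 21) = 1/(6*(-1*(-20/3))/17 - 21) = 1/((6/17)*(20/3) - 21) = 1/(40/17 - 21) = 1/(-317/17) = -17/317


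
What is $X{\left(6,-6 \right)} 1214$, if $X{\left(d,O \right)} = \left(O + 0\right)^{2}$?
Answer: $43704$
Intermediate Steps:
$X{\left(d,O \right)} = O^{2}$
$X{\left(6,-6 \right)} 1214 = \left(-6\right)^{2} \cdot 1214 = 36 \cdot 1214 = 43704$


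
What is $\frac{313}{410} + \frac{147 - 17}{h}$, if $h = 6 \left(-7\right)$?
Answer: $- \frac{20077}{8610} \approx -2.3318$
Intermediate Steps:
$h = -42$
$\frac{313}{410} + \frac{147 - 17}{h} = \frac{313}{410} + \frac{147 - 17}{-42} = 313 \cdot \frac{1}{410} + \left(147 - 17\right) \left(- \frac{1}{42}\right) = \frac{313}{410} + 130 \left(- \frac{1}{42}\right) = \frac{313}{410} - \frac{65}{21} = - \frac{20077}{8610}$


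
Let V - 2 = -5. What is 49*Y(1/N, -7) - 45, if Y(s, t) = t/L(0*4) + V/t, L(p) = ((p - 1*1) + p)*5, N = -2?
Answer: 223/5 ≈ 44.600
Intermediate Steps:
V = -3 (V = 2 - 5 = -3)
L(p) = -5 + 10*p (L(p) = ((p - 1) + p)*5 = ((-1 + p) + p)*5 = (-1 + 2*p)*5 = -5 + 10*p)
Y(s, t) = -3/t - t/5 (Y(s, t) = t/(-5 + 10*(0*4)) - 3/t = t/(-5 + 10*0) - 3/t = t/(-5 + 0) - 3/t = t/(-5) - 3/t = t*(-1/5) - 3/t = -t/5 - 3/t = -3/t - t/5)
49*Y(1/N, -7) - 45 = 49*(-3/(-7) - 1/5*(-7)) - 45 = 49*(-3*(-1/7) + 7/5) - 45 = 49*(3/7 + 7/5) - 45 = 49*(64/35) - 45 = 448/5 - 45 = 223/5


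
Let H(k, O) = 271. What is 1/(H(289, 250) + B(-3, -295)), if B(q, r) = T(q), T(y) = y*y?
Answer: 1/280 ≈ 0.0035714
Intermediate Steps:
T(y) = y**2
B(q, r) = q**2
1/(H(289, 250) + B(-3, -295)) = 1/(271 + (-3)**2) = 1/(271 + 9) = 1/280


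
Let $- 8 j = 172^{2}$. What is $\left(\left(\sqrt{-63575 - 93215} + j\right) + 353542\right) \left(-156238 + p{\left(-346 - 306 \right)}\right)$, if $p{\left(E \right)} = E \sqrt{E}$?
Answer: $- 2 \left(78119 + 652 i \sqrt{163}\right) \left(349844 + i \sqrt{156790}\right) \approx -5.4652 \cdot 10^{10} - 5.8862 \cdot 10^{9} i$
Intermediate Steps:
$p{\left(E \right)} = E^{\frac{3}{2}}$
$j = -3698$ ($j = - \frac{172^{2}}{8} = \left(- \frac{1}{8}\right) 29584 = -3698$)
$\left(\left(\sqrt{-63575 - 93215} + j\right) + 353542\right) \left(-156238 + p{\left(-346 - 306 \right)}\right) = \left(\left(\sqrt{-63575 - 93215} - 3698\right) + 353542\right) \left(-156238 + \left(-346 - 306\right)^{\frac{3}{2}}\right) = \left(\left(\sqrt{-156790} - 3698\right) + 353542\right) \left(-156238 + \left(-652\right)^{\frac{3}{2}}\right) = \left(\left(i \sqrt{156790} - 3698\right) + 353542\right) \left(-156238 - 1304 i \sqrt{163}\right) = \left(\left(-3698 + i \sqrt{156790}\right) + 353542\right) \left(-156238 - 1304 i \sqrt{163}\right) = \left(349844 + i \sqrt{156790}\right) \left(-156238 - 1304 i \sqrt{163}\right) = \left(-156238 - 1304 i \sqrt{163}\right) \left(349844 + i \sqrt{156790}\right)$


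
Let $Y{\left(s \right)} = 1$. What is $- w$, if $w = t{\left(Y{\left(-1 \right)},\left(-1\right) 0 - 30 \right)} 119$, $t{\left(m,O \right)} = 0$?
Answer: $0$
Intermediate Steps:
$w = 0$ ($w = 0 \cdot 119 = 0$)
$- w = \left(-1\right) 0 = 0$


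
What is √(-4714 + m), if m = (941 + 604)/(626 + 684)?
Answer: I*√323506858/262 ≈ 68.65*I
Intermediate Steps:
m = 309/262 (m = 1545/1310 = 1545*(1/1310) = 309/262 ≈ 1.1794)
√(-4714 + m) = √(-4714 + 309/262) = √(-1234759/262) = I*√323506858/262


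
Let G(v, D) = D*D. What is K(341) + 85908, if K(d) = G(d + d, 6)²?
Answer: 87204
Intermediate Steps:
G(v, D) = D²
K(d) = 1296 (K(d) = (6²)² = 36² = 1296)
K(341) + 85908 = 1296 + 85908 = 87204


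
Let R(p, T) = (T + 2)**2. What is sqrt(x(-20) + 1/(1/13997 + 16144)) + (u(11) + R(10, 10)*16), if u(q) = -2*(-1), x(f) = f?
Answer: 2306 + I*sqrt(1021223681927331927)/225967569 ≈ 2306.0 + 4.4721*I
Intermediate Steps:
u(q) = 2
R(p, T) = (2 + T)**2
sqrt(x(-20) + 1/(1/13997 + 16144)) + (u(11) + R(10, 10)*16) = sqrt(-20 + 1/(1/13997 + 16144)) + (2 + (2 + 10)**2*16) = sqrt(-20 + 1/(1/13997 + 16144)) + (2 + 12**2*16) = sqrt(-20 + 1/(225967569/13997)) + (2 + 144*16) = sqrt(-20 + 13997/225967569) + (2 + 2304) = sqrt(-4519337383/225967569) + 2306 = I*sqrt(1021223681927331927)/225967569 + 2306 = 2306 + I*sqrt(1021223681927331927)/225967569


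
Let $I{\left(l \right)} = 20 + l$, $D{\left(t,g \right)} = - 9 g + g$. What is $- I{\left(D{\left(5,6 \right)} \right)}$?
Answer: $28$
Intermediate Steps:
$D{\left(t,g \right)} = - 8 g$
$- I{\left(D{\left(5,6 \right)} \right)} = - (20 - 48) = \left(-1\right) \left(-28\right) = 28$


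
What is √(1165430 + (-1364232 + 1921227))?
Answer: 5*√68897 ≈ 1312.4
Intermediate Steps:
√(1165430 + (-1364232 + 1921227)) = √(1165430 + 556995) = √1722425 = 5*√68897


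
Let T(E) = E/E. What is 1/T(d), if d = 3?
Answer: 1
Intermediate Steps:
T(E) = 1
1/T(d) = 1/1 = 1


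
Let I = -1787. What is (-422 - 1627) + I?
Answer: -3836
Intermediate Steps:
(-422 - 1627) + I = (-422 - 1627) - 1787 = -2049 - 1787 = -3836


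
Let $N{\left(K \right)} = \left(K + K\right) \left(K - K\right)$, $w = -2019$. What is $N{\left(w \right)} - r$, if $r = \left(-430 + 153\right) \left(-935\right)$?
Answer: $-258995$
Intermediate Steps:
$r = 258995$ ($r = \left(-277\right) \left(-935\right) = 258995$)
$N{\left(K \right)} = 0$ ($N{\left(K \right)} = 2 K 0 = 0$)
$N{\left(w \right)} - r = 0 - 258995 = -258995$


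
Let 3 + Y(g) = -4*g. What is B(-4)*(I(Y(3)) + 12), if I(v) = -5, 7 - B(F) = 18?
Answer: -77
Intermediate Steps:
B(F) = -11 (B(F) = 7 - 1*18 = 7 - 18 = -11)
Y(g) = -3 - 4*g
B(-4)*(I(Y(3)) + 12) = -11*(-5 + 12) = -11*7 = -77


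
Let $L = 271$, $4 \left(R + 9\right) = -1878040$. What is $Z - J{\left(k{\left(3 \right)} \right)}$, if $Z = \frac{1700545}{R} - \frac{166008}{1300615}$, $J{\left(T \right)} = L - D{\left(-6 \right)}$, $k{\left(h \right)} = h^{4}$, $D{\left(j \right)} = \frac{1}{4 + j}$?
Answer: $- \frac{336169652113109}{1221326908370} \approx -275.25$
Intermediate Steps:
$R = -469519$ ($R = -9 + \frac{1}{4} \left(-1878040\right) = -9 - 469510 = -469519$)
$J{\left(T \right)} = \frac{543}{2}$ ($J{\left(T \right)} = 271 - \frac{1}{4 - 6} = 271 - \frac{1}{-2} = 271 - - \frac{1}{2} = 271 + \frac{1}{2} = \frac{543}{2}$)
$Z = - \frac{2289698245327}{610663454185}$ ($Z = \frac{1700545}{-469519} - \frac{166008}{1300615} = 1700545 \left(- \frac{1}{469519}\right) - \frac{166008}{1300615} = - \frac{1700545}{469519} - \frac{166008}{1300615} = - \frac{2289698245327}{610663454185} \approx -3.7495$)
$Z - J{\left(k{\left(3 \right)} \right)} = - \frac{2289698245327}{610663454185} - \frac{543}{2} = - \frac{336169652113109}{1221326908370}$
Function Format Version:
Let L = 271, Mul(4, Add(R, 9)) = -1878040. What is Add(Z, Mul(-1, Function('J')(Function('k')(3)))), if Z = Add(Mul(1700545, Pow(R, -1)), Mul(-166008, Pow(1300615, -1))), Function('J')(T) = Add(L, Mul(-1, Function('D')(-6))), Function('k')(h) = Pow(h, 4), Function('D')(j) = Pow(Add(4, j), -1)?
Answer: Rational(-336169652113109, 1221326908370) ≈ -275.25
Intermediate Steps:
R = -469519 (R = Add(-9, Mul(Rational(1, 4), -1878040)) = Add(-9, -469510) = -469519)
Function('J')(T) = Rational(543, 2) (Function('J')(T) = Add(271, Mul(-1, Pow(Add(4, -6), -1))) = Add(271, Mul(-1, Pow(-2, -1))) = Add(271, Mul(-1, Rational(-1, 2))) = Add(271, Rational(1, 2)) = Rational(543, 2))
Z = Rational(-2289698245327, 610663454185) (Z = Add(Mul(1700545, Pow(-469519, -1)), Mul(-166008, Pow(1300615, -1))) = Add(Mul(1700545, Rational(-1, 469519)), Mul(-166008, Rational(1, 1300615))) = Add(Rational(-1700545, 469519), Rational(-166008, 1300615)) = Rational(-2289698245327, 610663454185) ≈ -3.7495)
Add(Z, Mul(-1, Function('J')(Function('k')(3)))) = Add(Rational(-2289698245327, 610663454185), Mul(-1, Rational(543, 2))) = Add(Rational(-2289698245327, 610663454185), Rational(-543, 2)) = Rational(-336169652113109, 1221326908370)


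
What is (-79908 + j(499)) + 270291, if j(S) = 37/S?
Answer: 95001154/499 ≈ 1.9038e+5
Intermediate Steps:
(-79908 + j(499)) + 270291 = (-79908 + 37/499) + 270291 = -39874055/499 + 270291 = 95001154/499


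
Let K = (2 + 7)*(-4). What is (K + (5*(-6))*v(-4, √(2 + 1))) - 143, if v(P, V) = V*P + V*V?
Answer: -269 + 120*√3 ≈ -61.154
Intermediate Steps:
K = -36 (K = 9*(-4) = -36)
v(P, V) = V² + P*V (v(P, V) = P*V + V² = V² + P*V)
(K + (5*(-6))*v(-4, √(2 + 1))) - 143 = (-36 + (5*(-6))*(√(2 + 1)*(-4 + √(2 + 1)))) - 143 = (-36 - 30*√3*(-4 + √3)) - 143 = -179 - 30*√3*(-4 + √3)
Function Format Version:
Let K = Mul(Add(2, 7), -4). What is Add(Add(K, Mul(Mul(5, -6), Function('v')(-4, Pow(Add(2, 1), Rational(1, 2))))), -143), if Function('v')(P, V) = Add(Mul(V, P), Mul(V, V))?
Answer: Add(-269, Mul(120, Pow(3, Rational(1, 2)))) ≈ -61.154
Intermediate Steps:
K = -36 (K = Mul(9, -4) = -36)
Function('v')(P, V) = Add(Pow(V, 2), Mul(P, V)) (Function('v')(P, V) = Add(Mul(P, V), Pow(V, 2)) = Add(Pow(V, 2), Mul(P, V)))
Add(Add(K, Mul(Mul(5, -6), Function('v')(-4, Pow(Add(2, 1), Rational(1, 2))))), -143) = Add(Add(-36, Mul(Mul(5, -6), Mul(Pow(Add(2, 1), Rational(1, 2)), Add(-4, Pow(Add(2, 1), Rational(1, 2)))))), -143) = Add(Add(-36, Mul(-30, Mul(Pow(3, Rational(1, 2)), Add(-4, Pow(3, Rational(1, 2)))))), -143) = Add(Add(-36, Mul(-30, Pow(3, Rational(1, 2)), Add(-4, Pow(3, Rational(1, 2))))), -143) = Add(-179, Mul(-30, Pow(3, Rational(1, 2)), Add(-4, Pow(3, Rational(1, 2)))))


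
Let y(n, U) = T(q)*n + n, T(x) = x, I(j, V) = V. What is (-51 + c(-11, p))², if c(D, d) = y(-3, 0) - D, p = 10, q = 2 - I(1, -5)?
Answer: 4096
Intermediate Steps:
q = 7 (q = 2 - 1*(-5) = 2 + 5 = 7)
y(n, U) = 8*n (y(n, U) = 7*n + n = 8*n)
c(D, d) = -24 - D (c(D, d) = 8*(-3) - D = -24 - D)
(-51 + c(-11, p))² = (-51 + (-24 - 1*(-11)))² = (-51 + (-24 + 11))² = (-51 - 13)² = (-64)² = 4096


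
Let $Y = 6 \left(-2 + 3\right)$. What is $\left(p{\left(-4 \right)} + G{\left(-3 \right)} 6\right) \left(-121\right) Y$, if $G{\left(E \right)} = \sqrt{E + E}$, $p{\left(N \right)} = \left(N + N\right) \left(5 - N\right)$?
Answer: $52272 - 4356 i \sqrt{6} \approx 52272.0 - 10670.0 i$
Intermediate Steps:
$p{\left(N \right)} = 2 N \left(5 - N\right)$
$G{\left(E \right)} = \sqrt{2} \sqrt{E}$ ($G{\left(E \right)} = \sqrt{2 E} = \sqrt{2} \sqrt{E}$)
$Y = 6$ ($Y = 6 \cdot 1 = 6$)
$\left(p{\left(-4 \right)} + G{\left(-3 \right)} 6\right) \left(-121\right) Y = \left(2 \left(-4\right) \left(5 - -4\right) + \sqrt{2} \sqrt{-3} \cdot 6\right) \left(-121\right) 6 = \left(2 \left(-4\right) \left(5 + 4\right) + \sqrt{2} i \sqrt{3} \cdot 6\right) \left(-121\right) 6 = \left(2 \left(-4\right) 9 + i \sqrt{6} \cdot 6\right) \left(-121\right) 6 = \left(-72 + 6 i \sqrt{6}\right) \left(-121\right) 6 = \left(8712 - 726 i \sqrt{6}\right) 6 = 52272 - 4356 i \sqrt{6}$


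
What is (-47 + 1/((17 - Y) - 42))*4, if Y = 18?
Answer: -8088/43 ≈ -188.09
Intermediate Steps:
(-47 + 1/((17 - Y) - 42))*4 = (-47 + 1/((17 - 1*18) - 42))*4 = (-47 + 1/((17 - 18) - 42))*4 = (-47 + 1/(-1 - 42))*4 = (-47 + 1/(-43))*4 = (-47 - 1/43)*4 = -2022/43*4 = -8088/43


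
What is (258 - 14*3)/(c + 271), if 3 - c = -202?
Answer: 54/119 ≈ 0.45378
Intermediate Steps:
c = 205 (c = 3 - 1*(-202) = 3 + 202 = 205)
(258 - 14*3)/(c + 271) = (258 - 14*3)/(205 + 271) = (258 - 42)/476 = 216*(1/476) = 54/119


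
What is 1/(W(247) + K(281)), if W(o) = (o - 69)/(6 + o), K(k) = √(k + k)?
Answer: -22517/17970687 + 64009*√562/35941374 ≈ 0.040967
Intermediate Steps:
K(k) = √2*√k (K(k) = √(2*k) = √2*√k)
W(o) = (-69 + o)/(6 + o)
1/(W(247) + K(281)) = 1/((-69 + 247)/(6 + 247) + √2*√281) = 1/(178/253 + √562)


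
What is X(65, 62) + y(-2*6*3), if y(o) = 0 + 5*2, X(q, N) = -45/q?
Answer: 121/13 ≈ 9.3077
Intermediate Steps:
y(o) = 10 (y(o) = 0 + 10 = 10)
X(65, 62) + y(-2*6*3) = -45/65 + 10 = -45*1/65 + 10 = -9/13 + 10 = 121/13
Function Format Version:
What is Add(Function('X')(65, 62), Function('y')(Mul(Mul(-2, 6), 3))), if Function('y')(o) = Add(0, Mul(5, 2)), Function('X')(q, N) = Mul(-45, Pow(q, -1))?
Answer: Rational(121, 13) ≈ 9.3077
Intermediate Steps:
Function('y')(o) = 10 (Function('y')(o) = Add(0, 10) = 10)
Add(Function('X')(65, 62), Function('y')(Mul(Mul(-2, 6), 3))) = Add(Mul(-45, Pow(65, -1)), 10) = Add(Mul(-45, Rational(1, 65)), 10) = Add(Rational(-9, 13), 10) = Rational(121, 13)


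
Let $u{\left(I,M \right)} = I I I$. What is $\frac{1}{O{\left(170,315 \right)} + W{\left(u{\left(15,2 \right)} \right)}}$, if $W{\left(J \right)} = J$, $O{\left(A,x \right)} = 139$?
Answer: $\frac{1}{3514} \approx 0.00028458$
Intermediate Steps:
$u{\left(I,M \right)} = I^{3}$ ($u{\left(I,M \right)} = I^{2} I = I^{3}$)
$\frac{1}{O{\left(170,315 \right)} + W{\left(u{\left(15,2 \right)} \right)}} = \frac{1}{139 + 15^{3}} = \frac{1}{139 + 3375} = \frac{1}{3514}$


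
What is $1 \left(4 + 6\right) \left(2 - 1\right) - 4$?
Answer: $6$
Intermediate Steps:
$1 \left(4 + 6\right) \left(2 - 1\right) - 4 = 1 \cdot 10 \left(2 - 1\right) - 4 = 1 \cdot 10 \cdot 1 - 4 = 1 \cdot 10 - 4 = 10 - 4 = 6$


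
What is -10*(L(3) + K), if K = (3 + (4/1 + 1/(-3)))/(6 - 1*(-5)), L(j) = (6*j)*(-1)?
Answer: 5740/33 ≈ 173.94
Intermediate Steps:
L(j) = -6*j
K = 20/33 (K = (3 + (4*1 + 1*(-⅓)))/(6 + 5) = (3 + (4 - ⅓))/11 = (3 + 11/3)*(1/11) = (20/3)*(1/11) = 20/33 ≈ 0.60606)
-10*(L(3) + K) = -10*(-6*3 + 20/33) = -10*(-18 + 20/33) = -10*(-574/33) = 5740/33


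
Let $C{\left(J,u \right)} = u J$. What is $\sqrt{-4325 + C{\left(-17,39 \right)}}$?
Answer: $2 i \sqrt{1247} \approx 70.626 i$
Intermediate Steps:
$C{\left(J,u \right)} = J u$
$\sqrt{-4325 + C{\left(-17,39 \right)}} = \sqrt{-4325 - 663} = \sqrt{-4988} = 2 i \sqrt{1247}$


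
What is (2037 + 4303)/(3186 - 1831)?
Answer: 1268/271 ≈ 4.6790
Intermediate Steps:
(2037 + 4303)/(3186 - 1831) = 6340/1355 = 6340*(1/1355) = 1268/271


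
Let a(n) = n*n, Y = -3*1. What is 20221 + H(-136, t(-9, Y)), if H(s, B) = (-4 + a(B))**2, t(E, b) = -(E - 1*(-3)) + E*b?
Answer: 1197446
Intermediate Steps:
Y = -3
a(n) = n**2
t(E, b) = -3 - E + E*b (t(E, b) = -(E + 3) + E*b = -(3 + E) + E*b = (-3 - E) + E*b = -3 - E + E*b)
H(s, B) = (-4 + B**2)**2
20221 + H(-136, t(-9, Y)) = 20221 + (-4 + (-3 - 1*(-9) - 9*(-3))**2)**2 = 20221 + (-4 + (-3 + 9 + 27)**2)**2 = 20221 + (-4 + 33**2)**2 = 20221 + (-4 + 1089)**2 = 20221 + 1085**2 = 20221 + 1177225 = 1197446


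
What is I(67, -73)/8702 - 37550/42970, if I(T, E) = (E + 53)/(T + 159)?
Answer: -1846216050/2112675911 ≈ -0.87388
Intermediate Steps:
I(T, E) = (53 + E)/(159 + T)
I(67, -73)/8702 - 37550/42970 = ((53 - 73)/(159 + 67))/8702 - 37550/42970 = (-20/226)*(1/8702) - 37550*1/42970 = ((1/226)*(-20))*(1/8702) - 3755/4297 = -10/113*1/8702 - 3755/4297 = -5/491663 - 3755/4297 = -1846216050/2112675911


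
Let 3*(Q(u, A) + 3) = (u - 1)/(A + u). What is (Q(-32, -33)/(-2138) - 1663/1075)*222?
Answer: -5126186682/14939275 ≈ -343.13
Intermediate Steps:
Q(u, A) = -3 + (-1 + u)/(3*(A + u)) (Q(u, A) = -3 + ((u - 1)/(A + u))/3 = -3 + ((-1 + u)/(A + u))/3 = -3 + (-1 + u)/(3*(A + u)))
(Q(-32, -33)/(-2138) - 1663/1075)*222 = (((-1 - 9*(-33) - 8*(-32))/(3*(-33 - 32)))/(-2138) - 1663/1075)*222 = (((⅓)*(-1 + 297 + 256)/(-65))*(-1/2138) - 1663*1/1075)*222 = (((⅓)*(-1/65)*552)*(-1/2138) - 1663/1075)*222 = (-184/65*(-1/2138) - 1663/1075)*222 = (92/69485 - 1663/1075)*222 = -23090931/14939275*222 = -5126186682/14939275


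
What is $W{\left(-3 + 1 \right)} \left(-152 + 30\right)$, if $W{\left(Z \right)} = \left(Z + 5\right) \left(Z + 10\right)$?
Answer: $-2928$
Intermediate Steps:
$W{\left(Z \right)} = \left(5 + Z\right) \left(10 + Z\right)$
$W{\left(-3 + 1 \right)} \left(-152 + 30\right) = \left(50 + \left(-3 + 1\right)^{2} + 15 \left(-3 + 1\right)\right) \left(-152 + 30\right) = \left(50 + \left(-2\right)^{2} + 15 \left(-2\right)\right) \left(-122\right) = \left(50 + 4 - 30\right) \left(-122\right) = 24 \left(-122\right) = -2928$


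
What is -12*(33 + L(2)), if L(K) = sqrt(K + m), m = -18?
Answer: -396 - 48*I ≈ -396.0 - 48.0*I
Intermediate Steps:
L(K) = sqrt(-18 + K) (L(K) = sqrt(K - 18) = sqrt(-18 + K))
-12*(33 + L(2)) = -12*(33 + sqrt(-18 + 2)) = -12*(33 + sqrt(-16)) = -12*(33 + 4*I) = -396 - 48*I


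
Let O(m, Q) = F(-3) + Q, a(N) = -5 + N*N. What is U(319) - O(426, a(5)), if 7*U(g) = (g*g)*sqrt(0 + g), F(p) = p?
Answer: -17 + 101761*sqrt(319)/7 ≈ 2.5963e+5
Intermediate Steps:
a(N) = -5 + N**2
O(m, Q) = -3 + Q
U(g) = g**(5/2)/7 (U(g) = ((g*g)*sqrt(0 + g))/7 = (g**2*sqrt(g))/7 = g**(5/2)/7)
U(319) - O(426, a(5)) = 319**(5/2)/7 - (-3 + (-5 + 5**2)) = (101761*sqrt(319))/7 - (-3 + (-5 + 25)) = 101761*sqrt(319)/7 - (-3 + 20) = 101761*sqrt(319)/7 - 1*17 = 101761*sqrt(319)/7 - 17 = -17 + 101761*sqrt(319)/7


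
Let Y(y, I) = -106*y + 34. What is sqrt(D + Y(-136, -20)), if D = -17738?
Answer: 2*I*sqrt(822) ≈ 57.341*I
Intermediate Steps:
Y(y, I) = 34 - 106*y
sqrt(D + Y(-136, -20)) = sqrt(-17738 + (34 - 106*(-136))) = sqrt(-17738 + (34 + 14416)) = sqrt(-17738 + 14450) = sqrt(-3288) = 2*I*sqrt(822)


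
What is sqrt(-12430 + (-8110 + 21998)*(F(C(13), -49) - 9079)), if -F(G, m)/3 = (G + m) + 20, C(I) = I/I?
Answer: I*sqrt(124934990) ≈ 11177.0*I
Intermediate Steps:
C(I) = 1
F(G, m) = -60 - 3*G - 3*m (F(G, m) = -3*((G + m) + 20) = -3*(20 + G + m) = -60 - 3*G - 3*m)
sqrt(-12430 + (-8110 + 21998)*(F(C(13), -49) - 9079)) = sqrt(-12430 + (-8110 + 21998)*((-60 - 3*1 - 3*(-49)) - 9079)) = sqrt(-12430 + 13888*((-60 - 3 + 147) - 9079)) = sqrt(-12430 + 13888*(84 - 9079)) = sqrt(-12430 + 13888*(-8995)) = sqrt(-12430 - 124922560) = sqrt(-124934990) = I*sqrt(124934990)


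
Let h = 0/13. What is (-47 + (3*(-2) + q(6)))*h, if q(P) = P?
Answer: 0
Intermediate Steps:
h = 0 (h = 0*(1/13) = 0)
(-47 + (3*(-2) + q(6)))*h = (-47 + (3*(-2) + 6))*0 = (-47 + (-6 + 6))*0 = (-47 + 0)*0 = -47*0 = 0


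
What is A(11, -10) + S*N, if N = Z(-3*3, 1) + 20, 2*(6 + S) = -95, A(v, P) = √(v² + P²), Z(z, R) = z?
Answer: -1177/2 + √221 ≈ -573.63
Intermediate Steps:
A(v, P) = √(P² + v²)
S = -107/2 (S = -6 + (½)*(-95) = -6 - 95/2 = -107/2 ≈ -53.500)
N = 11 (N = -3*3 + 20 = -9 + 20 = 11)
A(11, -10) + S*N = √((-10)² + 11²) - 107/2*11 = √(100 + 121) - 1177/2 = √221 - 1177/2 = -1177/2 + √221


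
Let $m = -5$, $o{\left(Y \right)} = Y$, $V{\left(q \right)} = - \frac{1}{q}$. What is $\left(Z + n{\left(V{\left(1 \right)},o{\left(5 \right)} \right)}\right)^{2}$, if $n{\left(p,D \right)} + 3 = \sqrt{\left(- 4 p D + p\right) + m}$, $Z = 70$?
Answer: $\left(67 + \sqrt{14}\right)^{2} \approx 5004.4$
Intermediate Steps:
$n{\left(p,D \right)} = -3 + \sqrt{-5 + p - 4 D p}$ ($n{\left(p,D \right)} = -3 + \sqrt{\left(- 4 p D + p\right) - 5} = -3 + \sqrt{\left(- 4 D p + p\right) - 5} = -3 + \sqrt{\left(p - 4 D p\right) - 5} = -3 + \sqrt{-5 + p - 4 D p}$)
$\left(Z + n{\left(V{\left(1 \right)},o{\left(5 \right)} \right)}\right)^{2} = \left(70 - \left(3 - \sqrt{-5 - 1^{-1} - 20 \left(- 1^{-1}\right)}\right)\right)^{2} = \left(70 - \left(3 - \sqrt{-5 - 1 - 20 \left(\left(-1\right) 1\right)}\right)\right)^{2} = \left(70 - \left(3 - \sqrt{-5 - 1 - 20 \left(-1\right)}\right)\right)^{2} = \left(70 - \left(3 - \sqrt{-5 - 1 + 20}\right)\right)^{2} = \left(70 - \left(3 - \sqrt{14}\right)\right)^{2} = \left(67 + \sqrt{14}\right)^{2}$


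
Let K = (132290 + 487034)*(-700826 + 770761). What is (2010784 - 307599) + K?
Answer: 43314127125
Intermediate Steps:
K = 43312423940 (K = 619324*69935 = 43312423940)
(2010784 - 307599) + K = (2010784 - 307599) + 43312423940 = 1703185 + 43312423940 = 43314127125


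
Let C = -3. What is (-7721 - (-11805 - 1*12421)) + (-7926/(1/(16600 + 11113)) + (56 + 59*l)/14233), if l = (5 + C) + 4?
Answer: -3126089620379/14233 ≈ -2.1964e+8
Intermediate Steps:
l = 6 (l = (5 - 3) + 4 = 2 + 4 = 6)
(-7721 - (-11805 - 1*12421)) + (-7926/(1/(16600 + 11113)) + (56 + 59*l)/14233) = (-7721 - (-11805 - 1*12421)) + (-7926/(1/(16600 + 11113)) + (56 + 59*6)/14233) = (-7721 - (-11805 - 12421)) + (-7926/(1/27713) + (56 + 354)*(1/14233)) = (-7721 - 1*(-24226)) + (-7926/1/27713 + 410*(1/14233)) = (-7721 + 24226) + (-7926*27713 + 410/14233) = 16505 + (-219653238 + 410/14233) = 16505 - 3126324536044/14233 = -3126089620379/14233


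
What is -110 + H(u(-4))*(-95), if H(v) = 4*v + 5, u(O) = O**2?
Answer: -6665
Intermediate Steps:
H(v) = 5 + 4*v
-110 + H(u(-4))*(-95) = -110 + (5 + 4*(-4)**2)*(-95) = -110 + (5 + 4*16)*(-95) = -110 + (5 + 64)*(-95) = -110 + 69*(-95) = -110 - 6555 = -6665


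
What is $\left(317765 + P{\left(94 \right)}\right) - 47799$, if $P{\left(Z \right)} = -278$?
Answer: $269688$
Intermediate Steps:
$\left(317765 + P{\left(94 \right)}\right) - 47799 = \left(317765 - 278\right) - 47799 = 317487 - 47799 = 269688$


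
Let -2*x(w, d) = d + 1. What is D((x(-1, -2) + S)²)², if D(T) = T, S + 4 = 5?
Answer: 81/16 ≈ 5.0625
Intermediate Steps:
S = 1 (S = -4 + 5 = 1)
x(w, d) = -½ - d/2 (x(w, d) = -(d + 1)/2 = -(1 + d)/2 = -½ - d/2)
D((x(-1, -2) + S)²)² = (((-½ - ½*(-2)) + 1)²)² = (((-½ + 1) + 1)²)² = ((½ + 1)²)² = ((3/2)²)² = (9/4)² = 81/16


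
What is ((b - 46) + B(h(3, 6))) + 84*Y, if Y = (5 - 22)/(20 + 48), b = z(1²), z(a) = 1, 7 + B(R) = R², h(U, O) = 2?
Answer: -69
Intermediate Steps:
B(R) = -7 + R²
b = 1
Y = -¼ (Y = -17/68 = -17*1/68 = -¼ ≈ -0.25000)
((b - 46) + B(h(3, 6))) + 84*Y = ((1 - 46) + (-7 + 2²)) + 84*(-¼) = (-45 + (-7 + 4)) - 21 = (-45 - 3) - 21 = -48 - 21 = -69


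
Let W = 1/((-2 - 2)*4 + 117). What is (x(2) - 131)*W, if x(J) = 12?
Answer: -119/101 ≈ -1.1782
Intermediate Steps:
W = 1/101 (W = 1/(-4*4 + 117) = 1/(-16 + 117) = 1/101 ≈ 0.0099010)
(x(2) - 131)*W = (12 - 131)*(1/101) = -119*1/101 = -119/101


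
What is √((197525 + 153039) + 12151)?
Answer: √362715 ≈ 602.26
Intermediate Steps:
√((197525 + 153039) + 12151) = √(350564 + 12151) = √362715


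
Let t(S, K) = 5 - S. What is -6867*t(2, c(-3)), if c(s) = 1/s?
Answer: -20601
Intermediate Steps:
-6867*t(2, c(-3)) = -6867*(5 - 1*2) = -6867*(5 - 2) = -6867*3 = -20601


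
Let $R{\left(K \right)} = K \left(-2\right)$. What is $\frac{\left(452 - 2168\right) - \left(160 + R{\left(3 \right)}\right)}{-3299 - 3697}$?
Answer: $\frac{85}{318} \approx 0.2673$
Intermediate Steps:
$R{\left(K \right)} = - 2 K$
$\frac{\left(452 - 2168\right) - \left(160 + R{\left(3 \right)}\right)}{-3299 - 3697} = \frac{\left(452 - 2168\right) - \left(160 - 6\right)}{-3299 - 3697} = \frac{-1716 - 154}{-6996} = \left(-1716 + \left(-160 + 6\right)\right) \left(- \frac{1}{6996}\right) = \left(-1716 - 154\right) \left(- \frac{1}{6996}\right) = \left(-1870\right) \left(- \frac{1}{6996}\right) = \frac{85}{318}$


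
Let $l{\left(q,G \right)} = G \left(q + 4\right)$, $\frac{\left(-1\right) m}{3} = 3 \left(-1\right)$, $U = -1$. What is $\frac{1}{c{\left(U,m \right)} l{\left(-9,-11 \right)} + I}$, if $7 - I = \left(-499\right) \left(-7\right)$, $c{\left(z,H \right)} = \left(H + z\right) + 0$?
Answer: $- \frac{1}{3046} \approx -0.0003283$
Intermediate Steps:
$m = 9$ ($m = - 3 \cdot 3 \left(-1\right) = \left(-3\right) \left(-3\right) = 9$)
$l{\left(q,G \right)} = G \left(4 + q\right)$
$c{\left(z,H \right)} = H + z$
$I = -3486$ ($I = 7 - \left(-499\right) \left(-7\right) = 7 - 3493 = -3486$)
$\frac{1}{c{\left(U,m \right)} l{\left(-9,-11 \right)} + I} = \frac{1}{\left(9 - 1\right) \left(- 11 \left(4 - 9\right)\right) - 3486} = \frac{1}{8 \left(\left(-11\right) \left(-5\right)\right) - 3486} = \frac{1}{8 \cdot 55 - 3486} = \frac{1}{440 - 3486} = \frac{1}{-3046} = - \frac{1}{3046}$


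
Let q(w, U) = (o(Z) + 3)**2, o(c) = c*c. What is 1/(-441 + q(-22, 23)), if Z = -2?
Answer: -1/392 ≈ -0.0025510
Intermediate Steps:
o(c) = c**2
q(w, U) = 49 (q(w, U) = ((-2)**2 + 3)**2 = (4 + 3)**2 = 7**2 = 49)
1/(-441 + q(-22, 23)) = 1/(-441 + 49) = 1/(-392) = -1/392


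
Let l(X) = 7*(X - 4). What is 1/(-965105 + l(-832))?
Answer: -1/970957 ≈ -1.0299e-6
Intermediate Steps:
l(X) = -28 + 7*X (l(X) = 7*(-4 + X) = -28 + 7*X)
1/(-965105 + l(-832)) = 1/(-965105 + (-28 + 7*(-832))) = 1/(-965105 + (-28 - 5824)) = 1/(-965105 - 5852) = 1/(-970957) = -1/970957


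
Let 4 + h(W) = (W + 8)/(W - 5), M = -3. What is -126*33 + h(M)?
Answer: -33301/8 ≈ -4162.6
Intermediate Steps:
h(W) = -4 + (8 + W)/(-5 + W) (h(W) = -4 + (W + 8)/(W - 5) = -4 + (8 + W)/(-5 + W))
-126*33 + h(M) = -126*33 + (28 - 3*(-3))/(-5 - 3) = -4158 + (28 + 9)/(-8) = -4158 - 1/8*37 = -4158 - 37/8 = -33301/8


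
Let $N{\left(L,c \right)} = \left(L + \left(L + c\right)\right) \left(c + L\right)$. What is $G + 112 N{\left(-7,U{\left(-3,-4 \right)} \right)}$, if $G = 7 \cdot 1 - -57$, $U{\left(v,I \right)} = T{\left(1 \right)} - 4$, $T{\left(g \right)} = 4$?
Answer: $11040$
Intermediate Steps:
$U{\left(v,I \right)} = 0$ ($U{\left(v,I \right)} = 4 - 4 = 0$)
$N{\left(L,c \right)} = \left(L + c\right) \left(c + 2 L\right)$ ($N{\left(L,c \right)} = \left(c + 2 L\right) \left(L + c\right) = \left(L + c\right) \left(c + 2 L\right)$)
$G = 64$ ($G = 7 + 57 = 64$)
$G + 112 N{\left(-7,U{\left(-3,-4 \right)} \right)} = 64 + 112 \left(0^{2} + 2 \left(-7\right)^{2} + 3 \left(-7\right) 0\right) = 64 + 112 \left(0 + 2 \cdot 49 + 0\right) = 64 + 112 \left(0 + 98 + 0\right) = 64 + 112 \cdot 98 = 64 + 10976 = 11040$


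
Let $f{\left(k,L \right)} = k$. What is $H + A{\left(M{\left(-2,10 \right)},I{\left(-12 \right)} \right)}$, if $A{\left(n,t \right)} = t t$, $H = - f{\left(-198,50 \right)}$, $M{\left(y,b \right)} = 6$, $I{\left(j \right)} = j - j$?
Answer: $198$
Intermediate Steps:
$I{\left(j \right)} = 0$
$H = 198$ ($H = \left(-1\right) \left(-198\right) = 198$)
$A{\left(n,t \right)} = t^{2}$
$H + A{\left(M{\left(-2,10 \right)},I{\left(-12 \right)} \right)} = 198 + 0^{2} = 198 + 0 = 198$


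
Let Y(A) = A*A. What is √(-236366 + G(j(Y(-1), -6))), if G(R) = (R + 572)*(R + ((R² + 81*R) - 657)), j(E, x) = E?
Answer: 2*I*√141317 ≈ 751.84*I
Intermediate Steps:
Y(A) = A²
G(R) = (572 + R)*(-657 + R² + 82*R) (G(R) = (572 + R)*(R + (-657 + R² + 81*R)) = (572 + R)*(-657 + R² + 82*R))
√(-236366 + G(j(Y(-1), -6))) = √(-236366 + (-375804 + ((-1)²)³ + 654*((-1)²)² + 46247*(-1)²)) = √(-236366 + (-375804 + 1³ + 654*1² + 46247*1)) = √(-236366 + (-375804 + 1 + 654*1 + 46247)) = √(-236366 + (-375804 + 1 + 654 + 46247)) = √(-236366 - 328902) = √(-565268) = 2*I*√141317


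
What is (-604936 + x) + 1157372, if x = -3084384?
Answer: -2531948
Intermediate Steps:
(-604936 + x) + 1157372 = (-604936 - 3084384) + 1157372 = -3689320 + 1157372 = -2531948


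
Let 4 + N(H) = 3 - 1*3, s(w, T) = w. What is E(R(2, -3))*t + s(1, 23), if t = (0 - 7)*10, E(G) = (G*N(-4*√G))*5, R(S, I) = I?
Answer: -4199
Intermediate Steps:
N(H) = -4 (N(H) = -4 + (3 - 1*3) = -4 + (3 - 3) = -4 + 0 = -4)
E(G) = -20*G (E(G) = (G*(-4))*5 = -4*G*5 = -20*G)
t = -70 (t = -7*10 = -70)
E(R(2, -3))*t + s(1, 23) = -20*(-3)*(-70) + 1 = 60*(-70) + 1 = -4200 + 1 = -4199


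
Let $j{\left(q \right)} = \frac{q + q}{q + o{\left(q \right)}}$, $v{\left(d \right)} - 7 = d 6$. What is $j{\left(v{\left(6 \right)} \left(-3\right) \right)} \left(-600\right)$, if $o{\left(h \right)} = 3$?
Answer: $- \frac{8600}{7} \approx -1228.6$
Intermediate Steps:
$v{\left(d \right)} = 7 + 6 d$ ($v{\left(d \right)} = 7 + d 6 = 7 + 6 d$)
$j{\left(q \right)} = \frac{2 q}{3 + q}$ ($j{\left(q \right)} = \frac{q + q}{q + 3} = \frac{2 q}{3 + q}$)
$j{\left(v{\left(6 \right)} \left(-3\right) \right)} \left(-600\right) = \frac{2 \left(7 + 6 \cdot 6\right) \left(-3\right)}{3 + \left(7 + 6 \cdot 6\right) \left(-3\right)} \left(-600\right) = \frac{2 \left(7 + 36\right) \left(-3\right)}{3 + \left(7 + 36\right) \left(-3\right)} \left(-600\right) = \frac{2 \cdot 43 \left(-3\right)}{3 + 43 \left(-3\right)} \left(-600\right) = 2 \left(-129\right) \frac{1}{3 - 129} \left(-600\right) = 2 \left(-129\right) \frac{1}{-126} \left(-600\right) = 2 \left(-129\right) \left(- \frac{1}{126}\right) \left(-600\right) = \frac{43}{21} \left(-600\right) = - \frac{8600}{7}$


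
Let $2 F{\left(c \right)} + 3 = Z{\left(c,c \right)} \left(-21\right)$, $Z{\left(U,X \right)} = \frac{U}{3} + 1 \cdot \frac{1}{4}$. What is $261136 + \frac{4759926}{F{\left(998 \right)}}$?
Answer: $\frac{7267722464}{27977} \approx 2.5978 \cdot 10^{5}$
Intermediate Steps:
$Z{\left(U,X \right)} = \frac{1}{4} + \frac{U}{3}$ ($Z{\left(U,X \right)} = U \frac{1}{3} + 1 \cdot \frac{1}{4} = \frac{U}{3} + \frac{1}{4} = \frac{1}{4} + \frac{U}{3}$)
$F{\left(c \right)} = - \frac{33}{8} - \frac{7 c}{2}$ ($F{\left(c \right)} = - \frac{3}{2} + \frac{\left(\frac{1}{4} + \frac{c}{3}\right) \left(-21\right)}{2} = - \frac{3}{2} + \frac{- \frac{21}{4} - 7 c}{2} = - \frac{3}{2} - \left(\frac{21}{8} + \frac{7 c}{2}\right) = - \frac{33}{8} - \frac{7 c}{2}$)
$261136 + \frac{4759926}{F{\left(998 \right)}} = 261136 + \frac{4759926}{- \frac{33}{8} - 3493} = 261136 + \frac{4759926}{- \frac{27977}{8}} = 261136 + 4759926 \left(- \frac{8}{27977}\right) = 261136 - \frac{38079408}{27977} = \frac{7267722464}{27977}$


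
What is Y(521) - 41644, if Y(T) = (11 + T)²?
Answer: 241380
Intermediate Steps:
Y(521) - 41644 = (11 + 521)² - 41644 = 532² - 41644 = 283024 - 41644 = 241380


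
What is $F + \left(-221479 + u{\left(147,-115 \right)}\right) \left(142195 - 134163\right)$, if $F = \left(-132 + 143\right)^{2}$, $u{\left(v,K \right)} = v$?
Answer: $-1777738503$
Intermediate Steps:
$F = 121$ ($F = 11^{2} = 121$)
$F + \left(-221479 + u{\left(147,-115 \right)}\right) \left(142195 - 134163\right) = 121 + \left(-221479 + 147\right) \left(142195 - 134163\right) = 121 - 1777738624 = -1777738503$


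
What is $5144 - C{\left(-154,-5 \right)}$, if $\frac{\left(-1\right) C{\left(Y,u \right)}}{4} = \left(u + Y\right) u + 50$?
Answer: $8524$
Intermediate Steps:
$C{\left(Y,u \right)} = -200 - 4 u \left(Y + u\right)$ ($C{\left(Y,u \right)} = - 4 \left(\left(u + Y\right) u + 50\right) = - 4 \left(\left(Y + u\right) u + 50\right) = - 4 \left(u \left(Y + u\right) + 50\right) = - 4 \left(50 + u \left(Y + u\right)\right) = -200 - 4 u \left(Y + u\right)$)
$5144 - C{\left(-154,-5 \right)} = 5144 - \left(-200 - 4 \left(-5\right)^{2} - \left(-616\right) \left(-5\right)\right) = 5144 - \left(-200 - 100 - 3080\right) = 5144 - -3380 = 5144 + 3380 = 8524$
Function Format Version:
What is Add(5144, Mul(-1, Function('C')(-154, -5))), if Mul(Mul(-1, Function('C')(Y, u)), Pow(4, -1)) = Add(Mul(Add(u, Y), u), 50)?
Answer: 8524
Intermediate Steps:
Function('C')(Y, u) = Add(-200, Mul(-4, u, Add(Y, u))) (Function('C')(Y, u) = Mul(-4, Add(Mul(Add(u, Y), u), 50)) = Mul(-4, Add(Mul(Add(Y, u), u), 50)) = Mul(-4, Add(Mul(u, Add(Y, u)), 50)) = Mul(-4, Add(50, Mul(u, Add(Y, u)))) = Add(-200, Mul(-4, u, Add(Y, u))))
Add(5144, Mul(-1, Function('C')(-154, -5))) = Add(5144, Mul(-1, Add(-200, Mul(-4, Pow(-5, 2)), Mul(-4, -154, -5)))) = Add(5144, Mul(-1, Add(-200, Mul(-4, 25), -3080))) = Add(5144, Mul(-1, Add(-200, -100, -3080))) = Add(5144, Mul(-1, -3380)) = Add(5144, 3380) = 8524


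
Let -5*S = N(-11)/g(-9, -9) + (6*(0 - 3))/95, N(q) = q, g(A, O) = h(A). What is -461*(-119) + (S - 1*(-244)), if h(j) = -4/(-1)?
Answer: 104696817/1900 ≈ 55104.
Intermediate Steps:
h(j) = 4 (h(j) = -4*(-1) = 4)
g(A, O) = 4
S = 1117/1900 (S = -(-11/4 + (6*(0 - 3))/95)/5 = -(-11*1/4 + (6*(-3))*(1/95))/5 = -(-11/4 - 18*1/95)/5 = -(-11/4 - 18/95)/5 = -1/5*(-1117/380) = 1117/1900 ≈ 0.58789)
-461*(-119) + (S - 1*(-244)) = -461*(-119) + (1117/1900 - 1*(-244)) = 54859 + (1117/1900 + 244) = 54859 + 464717/1900 = 104696817/1900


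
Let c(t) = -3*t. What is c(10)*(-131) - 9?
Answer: 3921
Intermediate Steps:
c(10)*(-131) - 9 = -3*10*(-131) - 9 = -30*(-131) - 9 = 3930 - 9 = 3921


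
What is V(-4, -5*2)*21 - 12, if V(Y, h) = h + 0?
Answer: -222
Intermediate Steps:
V(Y, h) = h
V(-4, -5*2)*21 - 12 = -5*2*21 - 12 = -10*21 - 12 = -210 - 12 = -222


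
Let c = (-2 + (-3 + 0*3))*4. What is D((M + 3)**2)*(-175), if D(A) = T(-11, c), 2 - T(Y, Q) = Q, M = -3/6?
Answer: -3850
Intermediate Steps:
M = -1/2 (M = -3*1/6 = -1/2 ≈ -0.50000)
c = -20 (c = (-2 + (-3 + 0))*4 = (-2 - 3)*4 = -5*4 = -20)
T(Y, Q) = 2 - Q
D(A) = 22 (D(A) = 2 - 1*(-20) = 2 + 20 = 22)
D((M + 3)**2)*(-175) = 22*(-175) = -3850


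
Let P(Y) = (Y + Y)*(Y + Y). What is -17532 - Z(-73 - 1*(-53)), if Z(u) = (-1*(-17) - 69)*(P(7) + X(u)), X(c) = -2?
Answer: -7444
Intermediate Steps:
P(Y) = 4*Y**2 (P(Y) = (2*Y)*(2*Y) = 4*Y**2)
Z(u) = -10088 (Z(u) = (-1*(-17) - 69)*(4*7**2 - 2) = (17 - 69)*(4*49 - 2) = -52*(196 - 2) = -52*194 = -10088)
-17532 - Z(-73 - 1*(-53)) = -17532 - 1*(-10088) = -17532 + 10088 = -7444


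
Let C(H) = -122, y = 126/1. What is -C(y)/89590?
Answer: 61/44795 ≈ 0.0013618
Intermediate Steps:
y = 126 (y = 126*1 = 126)
-C(y)/89590 = -1*(-122)/89590 = 122*(1/89590) = 61/44795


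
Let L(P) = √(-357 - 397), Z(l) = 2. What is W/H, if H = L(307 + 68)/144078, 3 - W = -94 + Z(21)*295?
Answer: 1224663*I*√754/13 ≈ 2.5868e+6*I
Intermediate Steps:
L(P) = I*√754 (L(P) = √(-754) = I*√754)
W = -493 (W = 3 - (-94 + 2*295) = 3 - (-94 + 590) = 3 - 1*496 = 3 - 496 = -493)
H = I*√754/144078 (H = (I*√754)/144078 = (I*√754)*(1/144078) = I*√754/144078 ≈ 0.00019058*I)
W/H = -493*(-72039*I*√754/377) = -(-1224663)*I*√754/13 = 1224663*I*√754/13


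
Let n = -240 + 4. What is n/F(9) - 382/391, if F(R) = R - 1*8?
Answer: -92658/391 ≈ -236.98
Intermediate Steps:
n = -236
F(R) = -8 + R (F(R) = R - 8 = -8 + R)
n/F(9) - 382/391 = -236/(-8 + 9) - 382/391 = -236/1 - 382*1/391 = -236*1 - 382/391 = -236 - 382/391 = -92658/391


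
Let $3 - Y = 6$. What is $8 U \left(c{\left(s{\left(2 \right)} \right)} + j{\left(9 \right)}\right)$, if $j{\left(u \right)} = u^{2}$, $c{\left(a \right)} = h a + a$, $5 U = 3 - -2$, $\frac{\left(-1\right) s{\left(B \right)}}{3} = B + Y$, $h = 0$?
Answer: $672$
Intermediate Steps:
$Y = -3$ ($Y = 3 - 6 = -3$)
$s{\left(B \right)} = 9 - 3 B$ ($s{\left(B \right)} = - 3 \left(B - 3\right) = - 3 \left(-3 + B\right) = 9 - 3 B$)
$U = 1$ ($U = \frac{3 - -2}{5} = \frac{3 + 2}{5} = \frac{1}{5} \cdot 5 = 1$)
$c{\left(a \right)} = a$ ($c{\left(a \right)} = 0 a + a = 0 + a = a$)
$8 U \left(c{\left(s{\left(2 \right)} \right)} + j{\left(9 \right)}\right) = 8 \cdot 1 \left(\left(9 - 6\right) + 9^{2}\right) = 8 \left(\left(9 - 6\right) + 81\right) = 8 \left(3 + 81\right) = 8 \cdot 84 = 672$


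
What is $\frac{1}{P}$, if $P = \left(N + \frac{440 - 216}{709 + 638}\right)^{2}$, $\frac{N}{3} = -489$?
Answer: $\frac{1814409}{3903884430625} \approx 4.6477 \cdot 10^{-7}$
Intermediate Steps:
$N = -1467$ ($N = 3 \left(-489\right) = -1467$)
$P = \frac{3903884430625}{1814409}$ ($P = \left(-1467 + \frac{440 - 216}{709 + 638}\right)^{2} = \left(-1467 + \frac{224}{1347}\right)^{2} = \left(- \frac{1975825}{1347}\right)^{2} = \frac{3903884430625}{1814409} \approx 2.1516 \cdot 10^{6}$)
$\frac{1}{P} = \frac{1}{\frac{3903884430625}{1814409}} = \frac{1814409}{3903884430625}$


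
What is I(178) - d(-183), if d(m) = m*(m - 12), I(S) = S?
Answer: -35507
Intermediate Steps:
d(m) = m*(-12 + m)
I(178) - d(-183) = 178 - (-183)*(-12 - 183) = 178 - (-183)*(-195) = 178 - 1*35685 = 178 - 35685 = -35507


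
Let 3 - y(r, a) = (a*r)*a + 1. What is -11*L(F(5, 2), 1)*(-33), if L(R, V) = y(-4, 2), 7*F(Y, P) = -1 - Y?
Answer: 6534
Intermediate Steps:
F(Y, P) = -1/7 - Y/7 (F(Y, P) = (-1 - Y)/7 = -1/7 - Y/7)
y(r, a) = 2 - r*a**2 (y(r, a) = 3 - ((a*r)*a + 1) = 3 - (r*a**2 + 1) = 3 - (1 + r*a**2) = 3 + (-1 - r*a**2) = 2 - r*a**2)
L(R, V) = 18 (L(R, V) = 2 - 1*(-4)*2**2 = 2 - 1*(-4)*4 = 2 + 16 = 18)
-11*L(F(5, 2), 1)*(-33) = -11*18*(-33) = -198*(-33) = 6534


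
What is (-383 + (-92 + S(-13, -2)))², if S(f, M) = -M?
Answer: 223729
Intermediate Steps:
(-383 + (-92 + S(-13, -2)))² = (-383 + (-92 - 1*(-2)))² = (-383 + (-92 + 2))² = (-383 - 90)² = (-473)² = 223729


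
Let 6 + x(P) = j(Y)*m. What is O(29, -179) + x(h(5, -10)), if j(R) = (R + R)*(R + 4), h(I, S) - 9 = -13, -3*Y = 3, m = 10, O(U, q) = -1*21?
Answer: -87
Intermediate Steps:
O(U, q) = -21
Y = -1 (Y = -⅓*3 = -1)
h(I, S) = -4 (h(I, S) = 9 - 13 = -4)
j(R) = 2*R*(4 + R) (j(R) = (2*R)*(4 + R) = 2*R*(4 + R))
x(P) = -66 (x(P) = -6 + (2*(-1)*(4 - 1))*10 = -6 + (2*(-1)*3)*10 = -6 - 6*10 = -6 - 60 = -66)
O(29, -179) + x(h(5, -10)) = -21 - 66 = -87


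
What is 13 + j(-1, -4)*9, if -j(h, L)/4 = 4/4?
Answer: -23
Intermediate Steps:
j(h, L) = -4 (j(h, L) = -16/4 = -4*1 = -4)
13 + j(-1, -4)*9 = 13 - 4*9 = 13 - 36 = -23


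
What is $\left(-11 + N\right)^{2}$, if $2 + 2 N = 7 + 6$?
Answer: $\frac{121}{4} \approx 30.25$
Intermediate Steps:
$N = \frac{11}{2}$ ($N = -1 + \frac{7 + 6}{2} = -1 + \frac{1}{2} \cdot 13 = -1 + \frac{13}{2} = \frac{11}{2} \approx 5.5$)
$\left(-11 + N\right)^{2} = \left(-11 + \frac{11}{2}\right)^{2} = \left(- \frac{11}{2}\right)^{2} = \frac{121}{4}$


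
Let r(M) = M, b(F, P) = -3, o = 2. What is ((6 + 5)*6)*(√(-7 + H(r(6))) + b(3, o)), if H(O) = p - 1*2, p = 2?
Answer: -198 + 66*I*√7 ≈ -198.0 + 174.62*I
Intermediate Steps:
H(O) = 0 (H(O) = 2 - 1*2 = 2 - 2 = 0)
((6 + 5)*6)*(√(-7 + H(r(6))) + b(3, o)) = ((6 + 5)*6)*(√(-7 + 0) - 3) = (11*6)*(√(-7) - 3) = 66*(I*√7 - 3) = 66*(-3 + I*√7) = -198 + 66*I*√7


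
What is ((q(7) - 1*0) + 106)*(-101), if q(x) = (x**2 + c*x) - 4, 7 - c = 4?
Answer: -17372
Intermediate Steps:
c = 3 (c = 7 - 1*4 = 7 - 4 = 3)
q(x) = -4 + x**2 + 3*x (q(x) = (x**2 + 3*x) - 4 = -4 + x**2 + 3*x)
((q(7) - 1*0) + 106)*(-101) = (((-4 + 7**2 + 3*7) - 1*0) + 106)*(-101) = (((-4 + 49 + 21) + 0) + 106)*(-101) = ((66 + 0) + 106)*(-101) = (66 + 106)*(-101) = 172*(-101) = -17372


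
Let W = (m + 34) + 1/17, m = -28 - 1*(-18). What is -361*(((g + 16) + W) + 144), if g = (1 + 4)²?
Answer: -1282994/17 ≈ -75470.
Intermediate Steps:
m = -10 (m = -28 + 18 = -10)
g = 25 (g = 5² = 25)
W = 409/17 (W = (-10 + 34) + 1/17 = 24 + 1/17 = 409/17 ≈ 24.059)
-361*(((g + 16) + W) + 144) = -361*(((25 + 16) + 409/17) + 144) = -361*((41 + 409/17) + 144) = -361*(1106/17 + 144) = -361*3554/17 = -1282994/17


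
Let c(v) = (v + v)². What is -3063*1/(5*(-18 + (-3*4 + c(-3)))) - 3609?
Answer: -37111/10 ≈ -3711.1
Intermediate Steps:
c(v) = 4*v² (c(v) = (2*v)² = 4*v²)
-3063*1/(5*(-18 + (-3*4 + c(-3)))) - 3609 = -3063*1/(5*(-18 + (-3*4 + 4*(-3)²))) - 3609 = -3063*1/(5*(-18 + (-12 + 4*9))) - 3609 = -3063*1/(5*(-18 + (-12 + 36))) - 3609 = -3063*1/(5*(-18 + 24)) - 3609 = -3063/(5*6) - 3609 = -3063/30 - 3609 = -3063*1/30 - 3609 = -1021/10 - 3609 = -37111/10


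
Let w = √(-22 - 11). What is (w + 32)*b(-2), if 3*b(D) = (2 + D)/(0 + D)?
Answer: 0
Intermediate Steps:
w = I*√33 (w = √(-33) = I*√33 ≈ 5.7446*I)
b(D) = (2 + D)/(3*D) (b(D) = ((2 + D)/(0 + D))/3 = ((2 + D)/D)/3 = (2 + D)/(3*D))
(w + 32)*b(-2) = (I*√33 + 32)*((⅓)*(2 - 2)/(-2)) = (32 + I*√33)*((⅓)*(-½)*0) = (32 + I*√33)*0 = 0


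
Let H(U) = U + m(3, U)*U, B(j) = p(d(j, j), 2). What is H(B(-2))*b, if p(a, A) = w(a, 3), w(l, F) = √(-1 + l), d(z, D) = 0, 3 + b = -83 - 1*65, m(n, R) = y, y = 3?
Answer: -604*I ≈ -604.0*I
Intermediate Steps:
m(n, R) = 3
b = -151 (b = -3 + (-83 - 1*65) = -3 + (-83 - 65) = -3 - 148 = -151)
p(a, A) = √(-1 + a)
B(j) = I (B(j) = √(-1 + 0) = √(-1) = I)
H(U) = 4*U (H(U) = U + 3*U = 4*U)
H(B(-2))*b = (4*I)*(-151) = -604*I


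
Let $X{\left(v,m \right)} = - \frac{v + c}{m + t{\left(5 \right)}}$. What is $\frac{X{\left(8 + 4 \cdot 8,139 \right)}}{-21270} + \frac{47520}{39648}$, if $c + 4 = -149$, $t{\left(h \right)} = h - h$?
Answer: $\frac{1463435681}{1221046890} \approx 1.1985$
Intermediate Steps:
$t{\left(h \right)} = 0$
$c = -153$ ($c = -4 - 149 = -153$)
$X{\left(v,m \right)} = - \frac{-153 + v}{m}$ ($X{\left(v,m \right)} = - \frac{v - 153}{m + 0} = - \frac{-153 + v}{m}$)
$\frac{X{\left(8 + 4 \cdot 8,139 \right)}}{-21270} + \frac{47520}{39648} = \frac{\frac{1}{139} \left(153 - \left(8 + 4 \cdot 8\right)\right)}{-21270} + \frac{47520}{39648} = \frac{153 - \left(8 + 32\right)}{139} \left(- \frac{1}{21270}\right) + 47520 \cdot \frac{1}{39648} = \frac{153 - 40}{139} \left(- \frac{1}{21270}\right) + \frac{495}{413} = \frac{1}{139} \cdot 113 \left(- \frac{1}{21270}\right) + \frac{495}{413} = \frac{113}{139} \left(- \frac{1}{21270}\right) + \frac{495}{413} = - \frac{113}{2956530} + \frac{495}{413} = \frac{1463435681}{1221046890}$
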